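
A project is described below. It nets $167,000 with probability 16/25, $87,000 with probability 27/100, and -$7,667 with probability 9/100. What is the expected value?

$129,679.97

EV = 16/25 × 167000 + 27/100 × 87000 + 9/100 × (-7667) = 106880 + 23490 − 690.03 = 129679.97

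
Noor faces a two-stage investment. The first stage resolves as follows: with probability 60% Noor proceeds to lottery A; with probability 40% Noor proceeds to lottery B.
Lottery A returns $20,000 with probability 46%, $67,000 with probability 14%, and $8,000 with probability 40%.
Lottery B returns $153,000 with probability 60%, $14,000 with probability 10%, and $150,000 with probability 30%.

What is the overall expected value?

EV(A) = 0.46 × 20000 + 0.14 × 67000 + 0.4 × 8000 = 9200 + 9380 + 3200 = 21780
EV(B) = 0.6 × 153000 + 0.1 × 14000 + 0.3 × 150000 = 91800 + 1400 + 45000 = 138200
Overall = 0.6 × 21780 + 0.4 × 138200 = 13068 + 55280 = 68348

$68,348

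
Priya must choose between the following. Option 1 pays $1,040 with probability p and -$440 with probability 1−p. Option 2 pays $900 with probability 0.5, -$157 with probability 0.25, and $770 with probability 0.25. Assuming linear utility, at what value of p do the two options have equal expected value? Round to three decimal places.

p = 0.705

EV(Option 2) = 0.5 × 900 + 0.25 × (-157) + 0.25 × 770 = 450 − 39.25 + 192.5 = 603.25
p·1040 + (1−p)·(-440) = 603.25
1480p − 440 = 603.25
p = (603.25 + 440) / 1480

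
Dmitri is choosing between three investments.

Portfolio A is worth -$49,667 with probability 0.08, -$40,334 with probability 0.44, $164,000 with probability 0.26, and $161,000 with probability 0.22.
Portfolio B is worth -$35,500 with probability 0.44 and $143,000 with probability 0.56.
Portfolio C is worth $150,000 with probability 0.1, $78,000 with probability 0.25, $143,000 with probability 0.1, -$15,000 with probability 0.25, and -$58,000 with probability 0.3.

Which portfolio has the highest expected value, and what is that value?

Portfolio B ($64,460)

Portfolio A = 0.08 × (-49667) + 0.44 × (-40334) + 0.26 × 164000 + 0.22 × 161000 = -3973.36 − 17746.96 + 42640 + 35420 = 56339.68
Portfolio B = 0.44 × (-35500) + 0.56 × 143000 = -15620 + 80080 = 64460
Portfolio C = 0.1 × 150000 + 0.25 × 78000 + 0.1 × 143000 + 0.25 × (-15000) + 0.3 × (-58000) = 15000 + 19500 + 14300 − 3750 − 17400 = 27650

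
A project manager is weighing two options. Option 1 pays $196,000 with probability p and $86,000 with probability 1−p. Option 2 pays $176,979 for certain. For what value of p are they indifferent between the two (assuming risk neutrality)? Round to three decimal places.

p·196000 + (1−p)·86000 = 176979
110000p + 86000 = 176979
p = (176979 − 86000) / 110000

p = 0.827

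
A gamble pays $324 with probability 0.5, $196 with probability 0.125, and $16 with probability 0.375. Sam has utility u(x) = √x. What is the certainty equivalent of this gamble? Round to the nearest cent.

$150.06

E[u] = 0.5·√324 + 0.125·√196 + 0.375·√16 = 0.5·18 + 0.125·14 + 0.375·4 = 12.25
CE = (12.25)² = 150.0625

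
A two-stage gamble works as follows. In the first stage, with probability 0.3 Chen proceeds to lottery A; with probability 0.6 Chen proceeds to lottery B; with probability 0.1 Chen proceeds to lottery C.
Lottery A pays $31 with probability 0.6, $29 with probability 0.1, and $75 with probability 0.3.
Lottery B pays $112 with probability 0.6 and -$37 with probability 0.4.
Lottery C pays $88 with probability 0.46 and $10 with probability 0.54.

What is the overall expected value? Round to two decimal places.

$49.23

EV(A) = 0.6 × 31 + 0.1 × 29 + 0.3 × 75 = 18.6 + 2.9 + 22.5 = 44
EV(B) = 0.6 × 112 + 0.4 × (-37) = 67.2 − 14.8 = 52.4
EV(C) = 0.46 × 88 + 0.54 × 10 = 40.48 + 5.4 = 45.88
Overall = 0.3 × 44 + 0.6 × 52.4 + 0.1 × 45.88 = 13.2 + 31.44 + 4.588 = 49.228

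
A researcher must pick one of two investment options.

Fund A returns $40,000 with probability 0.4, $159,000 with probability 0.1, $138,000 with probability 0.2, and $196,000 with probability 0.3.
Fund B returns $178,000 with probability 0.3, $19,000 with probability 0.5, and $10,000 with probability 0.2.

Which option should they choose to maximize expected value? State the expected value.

Fund A ($118,300)

Fund A = 0.4 × 40000 + 0.1 × 159000 + 0.2 × 138000 + 0.3 × 196000 = 16000 + 15900 + 27600 + 58800 = 118300
Fund B = 0.3 × 178000 + 0.5 × 19000 + 0.2 × 10000 = 53400 + 9500 + 2000 = 64900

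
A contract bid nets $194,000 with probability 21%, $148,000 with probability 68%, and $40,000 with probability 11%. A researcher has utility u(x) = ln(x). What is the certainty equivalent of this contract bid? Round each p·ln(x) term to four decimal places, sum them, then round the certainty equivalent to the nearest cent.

E[u] = 0.21·ln(194000) + 0.68·ln(148000) + 0.11·ln(40000) = 2.5569 + 8.0954 + 1.1656 = 11.8179
CE = e^11.8179 ≈ 135659.05

$135,659.05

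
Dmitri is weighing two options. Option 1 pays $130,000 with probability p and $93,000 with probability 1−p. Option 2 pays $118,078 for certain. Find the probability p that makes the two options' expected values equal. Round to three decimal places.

p = 0.678

p·130000 + (1−p)·93000 = 118078
37000p + 93000 = 118078
p = (118078 − 93000) / 37000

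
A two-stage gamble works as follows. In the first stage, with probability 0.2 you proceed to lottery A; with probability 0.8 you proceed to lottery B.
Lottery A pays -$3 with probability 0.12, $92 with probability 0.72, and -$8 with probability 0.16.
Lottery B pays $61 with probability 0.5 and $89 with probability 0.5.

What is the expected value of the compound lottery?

$72.92

EV(A) = 0.12 × (-3) + 0.72 × 92 + 0.16 × (-8) = -0.36 + 66.24 − 1.28 = 64.6
EV(B) = 0.5 × 61 + 0.5 × 89 = 30.5 + 44.5 = 75
Overall = 0.2 × 64.6 + 0.8 × 75 = 12.92 + 60 = 72.92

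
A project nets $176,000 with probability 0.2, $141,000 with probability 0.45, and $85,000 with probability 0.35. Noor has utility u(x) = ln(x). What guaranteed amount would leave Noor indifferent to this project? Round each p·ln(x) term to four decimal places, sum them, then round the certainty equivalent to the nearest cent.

E[u] = 0.2·ln(176000) + 0.45·ln(141000) + 0.35·ln(85000) = 2.4156 + 5.3354 + 3.9726 = 11.7236
CE = e^11.7236 ≈ 123451.05

$123,451.05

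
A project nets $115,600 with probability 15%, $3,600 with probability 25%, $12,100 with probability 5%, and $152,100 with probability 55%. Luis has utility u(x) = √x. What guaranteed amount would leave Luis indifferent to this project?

$81,796

E[u] = 0.15·√115600 + 0.25·√3600 + 0.05·√12100 + 0.55·√152100 = 0.15·340 + 0.25·60 + 0.05·110 + 0.55·390 = 286
CE = (286)² = 81796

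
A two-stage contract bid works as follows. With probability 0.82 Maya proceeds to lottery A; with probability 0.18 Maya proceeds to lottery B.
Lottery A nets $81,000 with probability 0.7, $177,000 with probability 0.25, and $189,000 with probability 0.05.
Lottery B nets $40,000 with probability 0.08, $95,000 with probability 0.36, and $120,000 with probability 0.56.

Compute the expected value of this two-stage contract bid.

$109,356

EV(A) = 0.7 × 81000 + 0.25 × 177000 + 0.05 × 189000 = 56700 + 44250 + 9450 = 110400
EV(B) = 0.08 × 40000 + 0.36 × 95000 + 0.56 × 120000 = 3200 + 34200 + 67200 = 104600
Overall = 0.82 × 110400 + 0.18 × 104600 = 90528 + 18828 = 109356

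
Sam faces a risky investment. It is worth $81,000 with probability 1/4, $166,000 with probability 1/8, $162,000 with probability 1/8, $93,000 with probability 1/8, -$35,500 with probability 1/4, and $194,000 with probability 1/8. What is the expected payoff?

$88,250

EV = 1/4 × 81000 + 1/8 × 166000 + 1/8 × 162000 + 1/8 × 93000 + 1/4 × (-35500) + 1/8 × 194000 = 20250 + 20750 + 20250 + 11625 − 8875 + 24250 = 88250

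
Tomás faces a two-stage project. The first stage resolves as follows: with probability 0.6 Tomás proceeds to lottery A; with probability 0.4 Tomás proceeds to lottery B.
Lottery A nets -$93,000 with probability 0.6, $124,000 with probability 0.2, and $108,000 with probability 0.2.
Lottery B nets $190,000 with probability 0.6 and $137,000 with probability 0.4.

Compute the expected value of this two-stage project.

$61,880

EV(A) = 0.6 × (-93000) + 0.2 × 124000 + 0.2 × 108000 = -55800 + 24800 + 21600 = -9400
EV(B) = 0.6 × 190000 + 0.4 × 137000 = 114000 + 54800 = 168800
Overall = 0.6 × (-9400) + 0.4 × 168800 = -5640 + 67520 = 61880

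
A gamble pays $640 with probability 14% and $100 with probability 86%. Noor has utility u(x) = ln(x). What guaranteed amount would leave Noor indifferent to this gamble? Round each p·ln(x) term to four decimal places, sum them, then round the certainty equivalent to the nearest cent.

E[u] = 0.14·ln(640) + 0.86·ln(100) = 0.9046 + 3.9604 = 4.8650
CE = e^4.8650 ≈ 129.67

$129.67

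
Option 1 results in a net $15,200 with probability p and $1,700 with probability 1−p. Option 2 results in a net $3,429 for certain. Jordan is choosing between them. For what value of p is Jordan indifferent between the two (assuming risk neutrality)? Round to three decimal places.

p·15200 + (1−p)·1700 = 3429
13500p + 1700 = 3429
p = (3429 − 1700) / 13500

p = 0.128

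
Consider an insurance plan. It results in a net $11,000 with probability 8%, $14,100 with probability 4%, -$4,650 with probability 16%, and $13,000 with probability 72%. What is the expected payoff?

$10,060

EV = 0.08 × 11000 + 0.04 × 14100 + 0.16 × (-4650) + 0.72 × 13000 = 880 + 564 − 744 + 9360 = 10060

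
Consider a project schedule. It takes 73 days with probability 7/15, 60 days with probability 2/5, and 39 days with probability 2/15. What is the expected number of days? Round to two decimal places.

EV = 7/15 × 73 + 2/5 × 60 + 2/15 × 39 = 34.0667 + 24 + 5.2 = 63.2667

63.27 days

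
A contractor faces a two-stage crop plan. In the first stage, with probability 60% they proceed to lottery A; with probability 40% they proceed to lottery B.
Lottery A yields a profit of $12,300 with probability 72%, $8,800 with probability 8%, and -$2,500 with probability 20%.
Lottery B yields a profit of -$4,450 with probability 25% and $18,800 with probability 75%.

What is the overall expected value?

EV(A) = 0.72 × 12300 + 0.08 × 8800 + 0.2 × (-2500) = 8856 + 704 − 500 = 9060
EV(B) = 0.25 × (-4450) + 0.75 × 18800 = -1112.5 + 14100 = 12987.5
Overall = 0.6 × 9060 + 0.4 × 12987.5 = 5436 + 5195 = 10631

$10,631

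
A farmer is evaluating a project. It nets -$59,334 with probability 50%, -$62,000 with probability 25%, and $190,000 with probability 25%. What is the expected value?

$2,333

EV = 0.5 × (-59334) + 0.25 × (-62000) + 0.25 × 190000 = -29667 − 15500 + 47500 = 2333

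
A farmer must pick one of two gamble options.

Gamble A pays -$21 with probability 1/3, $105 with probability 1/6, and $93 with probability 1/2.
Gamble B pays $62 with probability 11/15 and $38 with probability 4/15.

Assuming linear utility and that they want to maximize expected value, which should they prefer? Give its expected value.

Gamble A ($57)

Gamble A = 1/3 × (-21) + 1/6 × 105 + 1/2 × 93 = -7 + 17.5 + 46.5 = 57
Gamble B = 11/15 × 62 + 4/15 × 38 = 45.4667 + 10.1333 = 55.6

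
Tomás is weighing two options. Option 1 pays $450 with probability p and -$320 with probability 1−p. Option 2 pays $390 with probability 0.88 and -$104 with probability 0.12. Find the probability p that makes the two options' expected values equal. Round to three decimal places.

EV(Option 2) = 0.88 × 390 + 0.12 × (-104) = 343.2 − 12.48 = 330.72
p·450 + (1−p)·(-320) = 330.72
770p − 320 = 330.72
p = (330.72 + 320) / 770

p = 0.845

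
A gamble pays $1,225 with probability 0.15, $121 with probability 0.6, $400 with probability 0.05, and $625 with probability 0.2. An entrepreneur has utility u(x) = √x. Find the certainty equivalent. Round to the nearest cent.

$318.62

E[u] = 0.15·√1225 + 0.6·√121 + 0.05·√400 + 0.2·√625 = 0.15·35 + 0.6·11 + 0.05·20 + 0.2·25 = 17.85
CE = (17.85)² = 318.6225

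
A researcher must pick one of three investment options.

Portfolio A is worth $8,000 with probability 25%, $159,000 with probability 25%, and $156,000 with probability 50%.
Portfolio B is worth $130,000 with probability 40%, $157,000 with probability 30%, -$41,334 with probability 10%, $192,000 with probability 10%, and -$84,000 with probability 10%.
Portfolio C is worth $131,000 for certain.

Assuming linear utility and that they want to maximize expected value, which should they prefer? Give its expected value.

Portfolio C ($131,000)

Portfolio A = 0.25 × 8000 + 0.25 × 159000 + 0.5 × 156000 = 2000 + 39750 + 78000 = 119750
Portfolio B = 0.4 × 130000 + 0.3 × 157000 + 0.1 × (-41334) + 0.1 × 192000 + 0.1 × (-84000) = 52000 + 47100 − 4133.4 + 19200 − 8400 = 105766.6
Portfolio C: 131000 (certain)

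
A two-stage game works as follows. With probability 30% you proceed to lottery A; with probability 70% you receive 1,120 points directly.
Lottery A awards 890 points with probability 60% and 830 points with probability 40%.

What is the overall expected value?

EV(A) = 0.6 × 890 + 0.4 × 830 = 534 + 332 = 866
Branch B: 1120 (certain)
Overall = 0.3 × 866 + 0.7 × 1120 = 259.8 + 784 = 1043.8

1043.8 points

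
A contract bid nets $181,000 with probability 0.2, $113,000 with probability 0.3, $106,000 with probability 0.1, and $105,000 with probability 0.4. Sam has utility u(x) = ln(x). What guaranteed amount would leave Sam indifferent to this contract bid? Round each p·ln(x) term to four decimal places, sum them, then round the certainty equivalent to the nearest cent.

$119,802.52

E[u] = 0.2·ln(181000) + 0.3·ln(113000) + 0.1·ln(106000) + 0.4·ln(105000) = 2.4213 + 3.4905 + 1.1571 + 4.6247 = 11.6936
CE = e^11.6936 ≈ 119802.52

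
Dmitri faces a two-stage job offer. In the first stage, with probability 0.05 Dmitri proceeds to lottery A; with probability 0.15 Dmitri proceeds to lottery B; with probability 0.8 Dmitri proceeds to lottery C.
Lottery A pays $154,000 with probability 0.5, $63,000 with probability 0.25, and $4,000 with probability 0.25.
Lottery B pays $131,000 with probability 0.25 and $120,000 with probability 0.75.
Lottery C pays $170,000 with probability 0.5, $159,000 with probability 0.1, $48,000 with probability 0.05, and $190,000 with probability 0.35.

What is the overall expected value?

$158,940

EV(A) = 0.5 × 154000 + 0.25 × 63000 + 0.25 × 4000 = 77000 + 15750 + 1000 = 93750
EV(B) = 0.25 × 131000 + 0.75 × 120000 = 32750 + 90000 = 122750
EV(C) = 0.5 × 170000 + 0.1 × 159000 + 0.05 × 48000 + 0.35 × 190000 = 85000 + 15900 + 2400 + 66500 = 169800
Overall = 0.05 × 93750 + 0.15 × 122750 + 0.8 × 169800 = 4687.5 + 18412.5 + 135840 = 158940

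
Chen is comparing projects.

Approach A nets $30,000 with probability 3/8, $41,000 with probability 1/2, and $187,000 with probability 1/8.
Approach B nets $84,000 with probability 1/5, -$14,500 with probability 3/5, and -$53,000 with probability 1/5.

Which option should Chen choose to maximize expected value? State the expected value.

Approach A = 3/8 × 30000 + 1/2 × 41000 + 1/8 × 187000 = 11250 + 20500 + 23375 = 55125
Approach B = 1/5 × 84000 + 3/5 × (-14500) + 1/5 × (-53000) = 16800 − 8700 − 10600 = -2500

Approach A ($55,125)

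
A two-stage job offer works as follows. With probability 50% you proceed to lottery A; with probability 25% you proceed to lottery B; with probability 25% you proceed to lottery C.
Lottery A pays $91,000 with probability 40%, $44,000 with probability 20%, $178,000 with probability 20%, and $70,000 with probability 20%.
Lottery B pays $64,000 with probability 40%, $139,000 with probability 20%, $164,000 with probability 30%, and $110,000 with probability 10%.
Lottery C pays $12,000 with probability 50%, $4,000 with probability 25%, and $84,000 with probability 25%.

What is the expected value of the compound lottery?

EV(A) = 0.4 × 91000 + 0.2 × 44000 + 0.2 × 178000 + 0.2 × 70000 = 36400 + 8800 + 35600 + 14000 = 94800
EV(B) = 0.4 × 64000 + 0.2 × 139000 + 0.3 × 164000 + 0.1 × 110000 = 25600 + 27800 + 49200 + 11000 = 113600
EV(C) = 0.5 × 12000 + 0.25 × 4000 + 0.25 × 84000 = 6000 + 1000 + 21000 = 28000
Overall = 0.5 × 94800 + 0.25 × 113600 + 0.25 × 28000 = 47400 + 28400 + 7000 = 82800

$82,800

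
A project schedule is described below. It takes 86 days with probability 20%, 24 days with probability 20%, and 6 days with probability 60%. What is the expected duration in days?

25.6 days

EV = 0.2 × 86 + 0.2 × 24 + 0.6 × 6 = 17.2 + 4.8 + 3.6 = 25.6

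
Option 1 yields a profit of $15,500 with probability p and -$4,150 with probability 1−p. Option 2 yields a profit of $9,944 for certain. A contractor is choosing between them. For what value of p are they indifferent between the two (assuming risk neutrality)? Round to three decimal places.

p·15500 + (1−p)·(-4150) = 9944
19650p − 4150 = 9944
p = (9944 + 4150) / 19650

p = 0.717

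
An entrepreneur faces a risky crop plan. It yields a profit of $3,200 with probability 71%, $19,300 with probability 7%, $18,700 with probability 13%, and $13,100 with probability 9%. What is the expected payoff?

$7,233

EV = 0.71 × 3200 + 0.07 × 19300 + 0.13 × 18700 + 0.09 × 13100 = 2272 + 1351 + 2431 + 1179 = 7233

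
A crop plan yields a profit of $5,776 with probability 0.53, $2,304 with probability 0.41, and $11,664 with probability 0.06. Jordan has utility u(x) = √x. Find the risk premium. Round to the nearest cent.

E[u] = 0.53·√5776 + 0.41·√2304 + 0.06·√11664 = 0.53·76 + 0.41·48 + 0.06·108 = 66.44
CE = (66.44)² = 4414.2736
Risk premium = EV − CE = 4705.76 − 4414.2736 = 291.4864

$291.49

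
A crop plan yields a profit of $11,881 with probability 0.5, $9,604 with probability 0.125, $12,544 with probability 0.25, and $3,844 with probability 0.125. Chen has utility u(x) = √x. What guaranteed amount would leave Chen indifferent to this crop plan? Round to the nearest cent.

$10,506.25

E[u] = 0.5·√11881 + 0.125·√9604 + 0.25·√12544 + 0.125·√3844 = 0.5·109 + 0.125·98 + 0.25·112 + 0.125·62 = 102.5
CE = (102.5)² = 10506.25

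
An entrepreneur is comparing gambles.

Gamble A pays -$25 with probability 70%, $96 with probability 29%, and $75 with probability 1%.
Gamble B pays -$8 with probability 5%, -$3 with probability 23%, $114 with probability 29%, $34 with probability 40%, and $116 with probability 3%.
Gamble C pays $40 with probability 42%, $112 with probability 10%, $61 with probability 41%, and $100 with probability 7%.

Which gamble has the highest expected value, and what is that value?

Gamble A = 0.7 × (-25) + 0.29 × 96 + 0.01 × 75 = -17.5 + 27.84 + 0.75 = 11.09
Gamble B = 0.05 × (-8) + 0.23 × (-3) + 0.29 × 114 + 0.4 × 34 + 0.03 × 116 = -0.4 − 0.69 + 33.06 + 13.6 + 3.48 = 49.05
Gamble C = 0.42 × 40 + 0.1 × 112 + 0.41 × 61 + 0.07 × 100 = 16.8 + 11.2 + 25.01 + 7 = 60.01

Gamble C ($60.01)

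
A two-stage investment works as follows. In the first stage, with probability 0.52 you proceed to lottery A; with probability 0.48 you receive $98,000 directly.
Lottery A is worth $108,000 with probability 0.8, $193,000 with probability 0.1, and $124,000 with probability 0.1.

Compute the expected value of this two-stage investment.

$108,452

EV(A) = 0.8 × 108000 + 0.1 × 193000 + 0.1 × 124000 = 86400 + 19300 + 12400 = 118100
Branch B: 98000 (certain)
Overall = 0.52 × 118100 + 0.48 × 98000 = 61412 + 47040 = 108452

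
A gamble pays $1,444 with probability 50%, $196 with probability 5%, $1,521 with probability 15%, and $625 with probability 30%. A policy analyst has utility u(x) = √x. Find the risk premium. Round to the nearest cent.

E[u] = 0.5·√1444 + 0.05·√196 + 0.15·√1521 + 0.3·√625 = 0.5·38 + 0.05·14 + 0.15·39 + 0.3·25 = 33.05
CE = (33.05)² = 1092.3025
Risk premium = EV − CE = 1147.45 − 1092.3025 = 55.1475

$55.15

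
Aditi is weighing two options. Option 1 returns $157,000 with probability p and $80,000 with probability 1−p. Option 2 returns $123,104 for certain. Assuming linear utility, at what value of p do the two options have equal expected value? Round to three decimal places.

p·157000 + (1−p)·80000 = 123104
77000p + 80000 = 123104
p = (123104 − 80000) / 77000

p = 0.560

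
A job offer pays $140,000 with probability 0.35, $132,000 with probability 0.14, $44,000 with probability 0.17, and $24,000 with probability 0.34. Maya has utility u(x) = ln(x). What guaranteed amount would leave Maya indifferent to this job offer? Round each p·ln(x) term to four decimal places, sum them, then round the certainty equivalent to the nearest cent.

E[u] = 0.35·ln(140000) + 0.14·ln(132000) + 0.17·ln(44000) + 0.34·ln(24000) = 4.1473 + 1.6507 + 1.8176 + 3.4292 = 11.0448
CE = e^11.0448 ≈ 62617.50

$62,617.50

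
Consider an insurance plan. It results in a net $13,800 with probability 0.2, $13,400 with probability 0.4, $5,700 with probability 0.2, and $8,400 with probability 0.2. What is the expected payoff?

EV = 0.2 × 13800 + 0.4 × 13400 + 0.2 × 5700 + 0.2 × 8400 = 2760 + 5360 + 1140 + 1680 = 10940

$10,940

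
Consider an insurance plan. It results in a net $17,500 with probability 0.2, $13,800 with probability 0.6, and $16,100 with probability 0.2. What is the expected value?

EV = 0.2 × 17500 + 0.6 × 13800 + 0.2 × 16100 = 3500 + 8280 + 3220 = 15000

$15,000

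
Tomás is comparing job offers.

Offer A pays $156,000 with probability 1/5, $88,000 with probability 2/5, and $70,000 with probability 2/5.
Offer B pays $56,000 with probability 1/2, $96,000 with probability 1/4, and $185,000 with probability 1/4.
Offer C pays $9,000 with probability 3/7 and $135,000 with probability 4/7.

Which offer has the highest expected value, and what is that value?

Offer B ($98,250)

Offer A = 1/5 × 156000 + 2/5 × 88000 + 2/5 × 70000 = 31200 + 35200 + 28000 = 94400
Offer B = 1/2 × 56000 + 1/4 × 96000 + 1/4 × 185000 = 28000 + 24000 + 46250 = 98250
Offer C = 3/7 × 9000 + 4/7 × 135000 = 3857.1429 + 77142.8571 = 81000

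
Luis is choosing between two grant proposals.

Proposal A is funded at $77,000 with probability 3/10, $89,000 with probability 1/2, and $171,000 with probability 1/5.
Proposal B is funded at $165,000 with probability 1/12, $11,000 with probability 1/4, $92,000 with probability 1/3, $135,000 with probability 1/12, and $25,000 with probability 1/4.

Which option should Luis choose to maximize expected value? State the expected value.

Proposal A ($101,800)

Proposal A = 3/10 × 77000 + 1/2 × 89000 + 1/5 × 171000 = 23100 + 44500 + 34200 = 101800
Proposal B = 1/12 × 165000 + 1/4 × 11000 + 1/3 × 92000 + 1/12 × 135000 + 1/4 × 25000 = 13750 + 2750 + 30666.6667 + 11250 + 6250 = 64666.6667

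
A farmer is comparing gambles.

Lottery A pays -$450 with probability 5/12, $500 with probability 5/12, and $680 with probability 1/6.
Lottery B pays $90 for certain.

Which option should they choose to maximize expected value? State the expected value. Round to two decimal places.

Lottery A = 5/12 × (-450) + 5/12 × 500 + 1/6 × 680 = -187.5 + 208.3333 + 113.3333 = 134.1667
Lottery B: 90 (certain)

Lottery A ($134.17)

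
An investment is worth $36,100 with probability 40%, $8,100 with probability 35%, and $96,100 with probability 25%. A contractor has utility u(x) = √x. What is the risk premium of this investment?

$7,075

E[u] = 0.4·√36100 + 0.35·√8100 + 0.25·√96100 = 0.4·190 + 0.35·90 + 0.25·310 = 185
CE = (185)² = 34225
Risk premium = EV − CE = 41300 − 34225 = 7075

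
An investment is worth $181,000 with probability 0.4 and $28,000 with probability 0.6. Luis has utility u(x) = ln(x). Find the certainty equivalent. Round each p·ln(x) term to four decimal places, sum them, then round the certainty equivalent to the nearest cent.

$59,071.27

E[u] = 0.4·ln(181000) + 0.6·ln(28000) = 4.8425 + 6.1440 = 10.9865
CE = e^10.9865 ≈ 59071.27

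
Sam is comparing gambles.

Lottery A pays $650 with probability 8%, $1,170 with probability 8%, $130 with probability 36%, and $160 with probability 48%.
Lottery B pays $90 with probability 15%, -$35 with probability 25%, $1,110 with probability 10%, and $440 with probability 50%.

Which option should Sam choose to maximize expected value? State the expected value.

Lottery B ($335.75)

Lottery A = 0.08 × 650 + 0.08 × 1170 + 0.36 × 130 + 0.48 × 160 = 52 + 93.6 + 46.8 + 76.8 = 269.2
Lottery B = 0.15 × 90 + 0.25 × (-35) + 0.1 × 1110 + 0.5 × 440 = 13.5 − 8.75 + 111 + 220 = 335.75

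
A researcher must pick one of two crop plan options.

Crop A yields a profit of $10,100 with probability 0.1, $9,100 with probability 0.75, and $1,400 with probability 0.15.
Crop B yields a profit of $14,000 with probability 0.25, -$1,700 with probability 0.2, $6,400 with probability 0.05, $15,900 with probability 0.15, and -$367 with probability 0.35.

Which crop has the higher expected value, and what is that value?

Crop A ($8,045)

Crop A = 0.1 × 10100 + 0.75 × 9100 + 0.15 × 1400 = 1010 + 6825 + 210 = 8045
Crop B = 0.25 × 14000 + 0.2 × (-1700) + 0.05 × 6400 + 0.15 × 15900 + 0.35 × (-367) = 3500 − 340 + 320 + 2385 − 128.45 = 5736.55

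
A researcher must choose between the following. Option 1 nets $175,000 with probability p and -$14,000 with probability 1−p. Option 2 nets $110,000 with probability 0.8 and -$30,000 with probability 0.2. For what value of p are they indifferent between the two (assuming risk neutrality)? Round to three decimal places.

p = 0.508

EV(Option 2) = 0.8 × 110000 + 0.2 × (-30000) = 88000 − 6000 = 82000
p·175000 + (1−p)·(-14000) = 82000
189000p − 14000 = 82000
p = (82000 + 14000) / 189000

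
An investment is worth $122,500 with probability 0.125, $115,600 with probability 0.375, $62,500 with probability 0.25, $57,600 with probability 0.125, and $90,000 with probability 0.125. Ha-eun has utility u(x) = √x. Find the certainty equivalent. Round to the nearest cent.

E[u] = 0.125·√122500 + 0.375·√115600 + 0.25·√62500 + 0.125·√57600 + 0.125·√90000 = 0.125·350 + 0.375·340 + 0.25·250 + 0.125·240 + 0.125·300 = 301.25
CE = (301.25)² = 90751.5625

$90,751.56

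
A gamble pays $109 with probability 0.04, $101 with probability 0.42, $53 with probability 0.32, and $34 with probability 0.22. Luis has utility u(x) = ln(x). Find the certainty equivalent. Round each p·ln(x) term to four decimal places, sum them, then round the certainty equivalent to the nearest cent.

$64.87

E[u] = 0.04·ln(109) + 0.42·ln(101) + 0.32·ln(53) + 0.22·ln(34) = 0.1877 + 1.9384 + 1.2705 + 0.7758 = 4.1724
CE = e^4.1724 ≈ 64.87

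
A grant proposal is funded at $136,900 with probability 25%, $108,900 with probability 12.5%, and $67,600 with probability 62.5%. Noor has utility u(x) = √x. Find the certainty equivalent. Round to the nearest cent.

$87,764.06

E[u] = 0.25·√136900 + 0.125·√108900 + 0.625·√67600 = 0.25·370 + 0.125·330 + 0.625·260 = 296.25
CE = (296.25)² = 87764.0625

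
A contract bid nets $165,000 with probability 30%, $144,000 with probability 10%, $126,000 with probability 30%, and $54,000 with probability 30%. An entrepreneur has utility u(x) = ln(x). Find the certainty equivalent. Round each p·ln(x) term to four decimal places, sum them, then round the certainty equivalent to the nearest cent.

$107,376.86

E[u] = 0.3·ln(165000) + 0.1·ln(144000) + 0.3·ln(126000) + 0.3·ln(54000) = 3.6041 + 1.1878 + 3.5232 + 3.2690 = 11.5841
CE = e^11.5841 ≈ 107376.86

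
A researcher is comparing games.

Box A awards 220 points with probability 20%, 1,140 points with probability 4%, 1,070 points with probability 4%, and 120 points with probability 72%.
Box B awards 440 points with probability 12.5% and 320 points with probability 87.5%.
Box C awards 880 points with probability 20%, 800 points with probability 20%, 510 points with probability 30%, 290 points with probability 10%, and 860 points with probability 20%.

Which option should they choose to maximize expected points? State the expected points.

Box A = 0.2 × 220 + 0.04 × 1140 + 0.04 × 1070 + 0.72 × 120 = 44 + 45.6 + 42.8 + 86.4 = 218.8
Box B = 0.125 × 440 + 0.875 × 320 = 55 + 280 = 335
Box C = 0.2 × 880 + 0.2 × 800 + 0.3 × 510 + 0.1 × 290 + 0.2 × 860 = 176 + 160 + 153 + 29 + 172 = 690

Box C (690 points)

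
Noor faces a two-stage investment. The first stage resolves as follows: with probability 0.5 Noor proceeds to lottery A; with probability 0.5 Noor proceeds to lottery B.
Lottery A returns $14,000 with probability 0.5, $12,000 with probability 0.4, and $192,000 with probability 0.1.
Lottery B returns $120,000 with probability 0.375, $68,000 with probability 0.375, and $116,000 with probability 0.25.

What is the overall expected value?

$65,250

EV(A) = 0.5 × 14000 + 0.4 × 12000 + 0.1 × 192000 = 7000 + 4800 + 19200 = 31000
EV(B) = 0.375 × 120000 + 0.375 × 68000 + 0.25 × 116000 = 45000 + 25500 + 29000 = 99500
Overall = 0.5 × 31000 + 0.5 × 99500 = 15500 + 49750 = 65250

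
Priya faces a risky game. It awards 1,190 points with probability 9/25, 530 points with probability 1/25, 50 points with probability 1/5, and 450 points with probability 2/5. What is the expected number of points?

639.6 points

EV = 9/25 × 1190 + 1/25 × 530 + 1/5 × 50 + 2/5 × 450 = 428.4 + 21.2 + 10 + 180 = 639.6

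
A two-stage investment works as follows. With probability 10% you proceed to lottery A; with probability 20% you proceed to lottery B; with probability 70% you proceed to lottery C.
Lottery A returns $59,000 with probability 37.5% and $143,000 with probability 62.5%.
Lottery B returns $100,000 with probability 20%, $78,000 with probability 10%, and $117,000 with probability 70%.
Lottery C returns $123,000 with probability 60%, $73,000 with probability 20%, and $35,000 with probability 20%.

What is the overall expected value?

EV(A) = 0.375 × 59000 + 0.625 × 143000 = 22125 + 89375 = 111500
EV(B) = 0.2 × 100000 + 0.1 × 78000 + 0.7 × 117000 = 20000 + 7800 + 81900 = 109700
EV(C) = 0.6 × 123000 + 0.2 × 73000 + 0.2 × 35000 = 73800 + 14600 + 7000 = 95400
Overall = 0.1 × 111500 + 0.2 × 109700 + 0.7 × 95400 = 11150 + 21940 + 66780 = 99870

$99,870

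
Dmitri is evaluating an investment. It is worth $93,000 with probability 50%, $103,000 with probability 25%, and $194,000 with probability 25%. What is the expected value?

EV = 0.5 × 93000 + 0.25 × 103000 + 0.25 × 194000 = 46500 + 25750 + 48500 = 120750

$120,750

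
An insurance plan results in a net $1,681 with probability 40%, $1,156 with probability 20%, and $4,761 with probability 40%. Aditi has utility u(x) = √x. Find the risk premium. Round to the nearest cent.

$227.36

E[u] = 0.4·√1681 + 0.2·√1156 + 0.4·√4761 = 0.4·41 + 0.2·34 + 0.4·69 = 50.8
CE = (50.8)² = 2580.64
Risk premium = EV − CE = 2808 − 2580.64 = 227.36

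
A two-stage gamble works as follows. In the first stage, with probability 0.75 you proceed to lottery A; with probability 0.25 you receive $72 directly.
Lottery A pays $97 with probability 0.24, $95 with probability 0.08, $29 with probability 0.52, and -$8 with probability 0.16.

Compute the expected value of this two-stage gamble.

EV(A) = 0.24 × 97 + 0.08 × 95 + 0.52 × 29 + 0.16 × (-8) = 23.28 + 7.6 + 15.08 − 1.28 = 44.68
Branch B: 72 (certain)
Overall = 0.75 × 44.68 + 0.25 × 72 = 33.51 + 18 = 51.51

$51.51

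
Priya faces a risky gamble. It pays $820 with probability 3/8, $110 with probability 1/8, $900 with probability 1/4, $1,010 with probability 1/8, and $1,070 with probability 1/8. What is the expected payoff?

EV = 3/8 × 820 + 1/8 × 110 + 1/4 × 900 + 1/8 × 1010 + 1/8 × 1070 = 307.5 + 13.75 + 225 + 126.25 + 133.75 = 806.25

$806.25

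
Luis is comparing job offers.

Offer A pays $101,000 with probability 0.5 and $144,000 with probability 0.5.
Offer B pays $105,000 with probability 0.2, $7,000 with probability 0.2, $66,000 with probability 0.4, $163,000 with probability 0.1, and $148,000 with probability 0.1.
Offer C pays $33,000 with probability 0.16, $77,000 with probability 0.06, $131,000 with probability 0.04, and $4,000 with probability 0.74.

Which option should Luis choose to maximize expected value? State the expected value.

Offer A = 0.5 × 101000 + 0.5 × 144000 = 50500 + 72000 = 122500
Offer B = 0.2 × 105000 + 0.2 × 7000 + 0.4 × 66000 + 0.1 × 163000 + 0.1 × 148000 = 21000 + 1400 + 26400 + 16300 + 14800 = 79900
Offer C = 0.16 × 33000 + 0.06 × 77000 + 0.04 × 131000 + 0.74 × 4000 = 5280 + 4620 + 5240 + 2960 = 18100

Offer A ($122,500)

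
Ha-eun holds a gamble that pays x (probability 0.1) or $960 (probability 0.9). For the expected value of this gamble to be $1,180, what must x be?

x = $3,160

0.1·x + 0.9·960 = 1180
0.1·x = 1180 − 864 = 316
x = 316 / 0.1 = 3160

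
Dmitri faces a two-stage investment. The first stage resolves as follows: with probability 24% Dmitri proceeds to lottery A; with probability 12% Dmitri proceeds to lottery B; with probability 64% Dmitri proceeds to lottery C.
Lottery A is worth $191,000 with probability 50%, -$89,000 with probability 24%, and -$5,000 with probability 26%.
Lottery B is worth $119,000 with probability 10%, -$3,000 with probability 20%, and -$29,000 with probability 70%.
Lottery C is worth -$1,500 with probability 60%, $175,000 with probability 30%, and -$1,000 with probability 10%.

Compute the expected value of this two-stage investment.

$49,361.60

EV(A) = 0.5 × 191000 + 0.24 × (-89000) + 0.26 × (-5000) = 95500 − 21360 − 1300 = 72840
EV(B) = 0.1 × 119000 + 0.2 × (-3000) + 0.7 × (-29000) = 11900 − 600 − 20300 = -9000
EV(C) = 0.6 × (-1500) + 0.3 × 175000 + 0.1 × (-1000) = -900 + 52500 − 100 = 51500
Overall = 0.24 × 72840 + 0.12 × (-9000) + 0.64 × 51500 = 17481.6 − 1080 + 32960 = 49361.6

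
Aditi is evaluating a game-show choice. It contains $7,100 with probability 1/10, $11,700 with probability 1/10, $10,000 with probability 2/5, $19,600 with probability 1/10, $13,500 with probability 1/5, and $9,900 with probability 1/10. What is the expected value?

$11,530

EV = 1/10 × 7100 + 1/10 × 11700 + 2/5 × 10000 + 1/10 × 19600 + 1/5 × 13500 + 1/10 × 9900 = 710 + 1170 + 4000 + 1960 + 2700 + 990 = 11530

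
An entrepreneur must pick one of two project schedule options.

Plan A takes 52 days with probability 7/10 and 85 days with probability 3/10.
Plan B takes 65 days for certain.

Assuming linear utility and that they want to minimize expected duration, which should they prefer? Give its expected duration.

Plan A (61.9 days)

Plan A = 7/10 × 52 + 3/10 × 85 = 36.4 + 25.5 = 61.9
Plan B: 65 (certain)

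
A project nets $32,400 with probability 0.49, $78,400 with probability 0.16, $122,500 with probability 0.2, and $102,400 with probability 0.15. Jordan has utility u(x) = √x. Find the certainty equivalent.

$63,001

E[u] = 0.49·√32400 + 0.16·√78400 + 0.2·√122500 + 0.15·√102400 = 0.49·180 + 0.16·280 + 0.2·350 + 0.15·320 = 251
CE = (251)² = 63001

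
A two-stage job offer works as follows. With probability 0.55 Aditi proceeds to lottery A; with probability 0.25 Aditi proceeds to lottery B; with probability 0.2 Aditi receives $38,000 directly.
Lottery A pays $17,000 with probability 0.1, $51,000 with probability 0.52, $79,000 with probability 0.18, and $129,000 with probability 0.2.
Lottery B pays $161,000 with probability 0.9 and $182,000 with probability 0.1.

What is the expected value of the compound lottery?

EV(A) = 0.1 × 17000 + 0.52 × 51000 + 0.18 × 79000 + 0.2 × 129000 = 1700 + 26520 + 14220 + 25800 = 68240
EV(B) = 0.9 × 161000 + 0.1 × 182000 = 144900 + 18200 = 163100
Branch C: 38000 (certain)
Overall = 0.55 × 68240 + 0.25 × 163100 + 0.2 × 38000 = 37532 + 40775 + 7600 = 85907

$85,907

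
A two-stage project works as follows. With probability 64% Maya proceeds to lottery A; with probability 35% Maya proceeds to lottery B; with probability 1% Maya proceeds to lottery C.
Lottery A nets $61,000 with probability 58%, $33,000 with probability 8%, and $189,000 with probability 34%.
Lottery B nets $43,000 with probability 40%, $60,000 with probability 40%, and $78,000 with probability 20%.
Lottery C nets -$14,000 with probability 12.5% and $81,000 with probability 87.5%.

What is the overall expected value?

EV(A) = 0.58 × 61000 + 0.08 × 33000 + 0.34 × 189000 = 35380 + 2640 + 64260 = 102280
EV(B) = 0.4 × 43000 + 0.4 × 60000 + 0.2 × 78000 = 17200 + 24000 + 15600 = 56800
EV(C) = 0.125 × (-14000) + 0.875 × 81000 = -1750 + 70875 = 69125
Overall = 0.64 × 102280 + 0.35 × 56800 + 0.01 × 69125 = 65459.2 + 19880 + 691.25 = 86030.45

$86,030.45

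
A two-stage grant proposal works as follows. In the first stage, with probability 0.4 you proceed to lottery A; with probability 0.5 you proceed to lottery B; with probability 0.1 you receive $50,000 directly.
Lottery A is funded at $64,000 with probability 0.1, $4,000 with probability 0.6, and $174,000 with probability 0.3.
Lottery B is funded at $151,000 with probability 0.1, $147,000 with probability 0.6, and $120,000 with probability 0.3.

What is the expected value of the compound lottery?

$99,050

EV(A) = 0.1 × 64000 + 0.6 × 4000 + 0.3 × 174000 = 6400 + 2400 + 52200 = 61000
EV(B) = 0.1 × 151000 + 0.6 × 147000 + 0.3 × 120000 = 15100 + 88200 + 36000 = 139300
Branch C: 50000 (certain)
Overall = 0.4 × 61000 + 0.5 × 139300 + 0.1 × 50000 = 24400 + 69650 + 5000 = 99050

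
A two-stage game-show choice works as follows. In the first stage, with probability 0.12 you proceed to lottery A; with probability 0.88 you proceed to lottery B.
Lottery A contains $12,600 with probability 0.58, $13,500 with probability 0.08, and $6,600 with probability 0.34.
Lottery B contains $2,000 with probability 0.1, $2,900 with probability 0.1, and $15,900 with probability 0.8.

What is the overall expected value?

EV(A) = 0.58 × 12600 + 0.08 × 13500 + 0.34 × 6600 = 7308 + 1080 + 2244 = 10632
EV(B) = 0.1 × 2000 + 0.1 × 2900 + 0.8 × 15900 = 200 + 290 + 12720 = 13210
Overall = 0.12 × 10632 + 0.88 × 13210 = 1275.84 + 11624.8 = 12900.64

$12,900.64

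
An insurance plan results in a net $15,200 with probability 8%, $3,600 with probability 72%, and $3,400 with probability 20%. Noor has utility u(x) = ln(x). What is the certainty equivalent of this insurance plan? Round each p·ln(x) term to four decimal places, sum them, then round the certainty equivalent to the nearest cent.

E[u] = 0.08·ln(15200) + 0.72·ln(3600) + 0.2·ln(3400) = 0.7703 + 5.8959 + 1.6263 = 8.2925
CE = e^8.2925 ≈ 3993.81

$3,993.81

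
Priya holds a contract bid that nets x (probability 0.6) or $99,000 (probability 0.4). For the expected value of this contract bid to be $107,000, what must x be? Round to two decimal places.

x = $112,333.33

0.6·x + 0.4·99000 = 107000
0.6·x = 107000 − 39600 = 67400
x = 67400 / 0.6 = 112333.3333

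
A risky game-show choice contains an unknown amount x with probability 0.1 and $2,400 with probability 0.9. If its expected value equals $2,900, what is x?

x = $7,400

0.1·x + 0.9·2400 = 2900
0.1·x = 2900 − 2160 = 740
x = 740 / 0.1 = 7400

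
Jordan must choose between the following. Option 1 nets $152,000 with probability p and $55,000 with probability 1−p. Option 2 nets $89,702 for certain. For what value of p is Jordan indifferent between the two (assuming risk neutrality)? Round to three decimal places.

p = 0.358

p·152000 + (1−p)·55000 = 89702
97000p + 55000 = 89702
p = (89702 − 55000) / 97000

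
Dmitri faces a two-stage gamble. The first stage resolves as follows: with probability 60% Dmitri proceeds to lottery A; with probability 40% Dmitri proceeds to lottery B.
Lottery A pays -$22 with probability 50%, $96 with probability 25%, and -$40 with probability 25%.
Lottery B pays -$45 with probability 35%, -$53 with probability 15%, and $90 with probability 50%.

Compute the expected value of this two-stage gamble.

EV(A) = 0.5 × (-22) + 0.25 × 96 + 0.25 × (-40) = -11 + 24 − 10 = 3
EV(B) = 0.35 × (-45) + 0.15 × (-53) + 0.5 × 90 = -15.75 − 7.95 + 45 = 21.3
Overall = 0.6 × 3 + 0.4 × 21.3 = 1.8 + 8.52 = 10.32

$10.32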